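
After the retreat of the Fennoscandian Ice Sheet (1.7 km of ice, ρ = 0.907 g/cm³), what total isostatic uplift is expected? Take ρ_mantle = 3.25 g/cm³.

0.474 km

Removing the load lets mantle flow back in; uplift u satisfies ρ_ice t = ρ_m u.
u = t ρ_ice/ρ_m = 1.7 km × 0.907/3.25 = 0.474 km.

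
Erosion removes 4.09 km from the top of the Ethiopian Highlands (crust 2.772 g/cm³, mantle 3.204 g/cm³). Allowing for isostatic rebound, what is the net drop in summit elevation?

0.551 km

Rebound u = e ρ_c/ρ_m = 4.09 km × 2.772/3.204 = 3.539 km.
Net surface drop = e − u = 4.09 km − 3.539 km = e (ρ_m − ρ_c)/ρ_m = 0.551 km.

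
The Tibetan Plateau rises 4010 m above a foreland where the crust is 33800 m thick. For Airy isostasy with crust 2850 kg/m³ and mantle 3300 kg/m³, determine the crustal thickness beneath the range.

63200 m

Root depth r = h ρ_c / (ρ_m − ρ_c) = 4010 m × 2850 / 450 = 25400 m.
Total thickness = T + h + r = 33800 m + 4010 m + 25400 m = 63200 m.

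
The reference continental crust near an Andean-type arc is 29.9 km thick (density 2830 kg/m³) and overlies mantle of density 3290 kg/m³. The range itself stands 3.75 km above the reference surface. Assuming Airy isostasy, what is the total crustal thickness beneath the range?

Root depth r = h ρ_c / (ρ_m − ρ_c) = 3.75 km × 2830 / 460 = 23.07 km.
Total thickness = T + h + r = 29.9 km + 3.75 km + 23.07 km = 56.7 km.

56.7 km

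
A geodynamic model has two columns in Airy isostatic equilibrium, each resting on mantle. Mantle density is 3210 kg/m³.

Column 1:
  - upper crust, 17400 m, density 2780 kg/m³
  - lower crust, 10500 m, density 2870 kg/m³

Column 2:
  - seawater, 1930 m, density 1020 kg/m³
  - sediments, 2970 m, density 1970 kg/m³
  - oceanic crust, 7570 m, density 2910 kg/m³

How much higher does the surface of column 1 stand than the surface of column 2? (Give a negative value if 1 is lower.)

271 m

For any compensation level in the mantle, the mantle terms cancel and isostasy reduces to e = (Σt_1 − Σt_2) − (Σ(ρt)_1 − Σ(ρt)_2) / ρ_m.
Σt_1 = 27900 m; Σt_2 = 12470 m; Σ(ρt)_1 = 78507000; Σ(ρt)_2 = 29848200 (in m·kg/m³).
e = (27900 − 12470) − (78507000 − 29848200) / 3210 = 271 m.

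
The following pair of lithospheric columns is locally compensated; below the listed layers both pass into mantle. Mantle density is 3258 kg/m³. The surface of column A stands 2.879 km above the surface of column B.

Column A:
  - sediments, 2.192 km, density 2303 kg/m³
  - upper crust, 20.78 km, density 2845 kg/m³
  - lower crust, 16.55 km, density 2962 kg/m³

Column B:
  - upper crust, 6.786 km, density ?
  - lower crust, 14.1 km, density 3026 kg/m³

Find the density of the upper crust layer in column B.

2830 kg/m³

Take the compensation level at the base of the deeper column (depth z_c below the surface of column A) and equate Σ ρ_i t_i down to z_c; mantle fills any gap and the z_c terms cancel.
Column A: 2.192×2303 + 20.78×2845 + 16.55×2962 + (z_c − 39.522)×3258
Column B: 2.879×0 + 6.786×ρ + 14.1×3026 + (z_c − 2.879 − 20.886)×3258
The z_c×3258 term appears on both sides and cancels. Collect the known terms of each column as K = Σ(ρt)_known − 3258 × (depth of known layers): K_A = 113188.376 − 3258×39.522 = −15574.3; K_B = 42666.6 − 3258×(2.879 + 20.886) = −34759.77.
Balance: K_A = K_B + 6.786×ρ, so ρ = (K_A − K_B)/6.786 = 19185.5/6.786 = 2830 kg/m³.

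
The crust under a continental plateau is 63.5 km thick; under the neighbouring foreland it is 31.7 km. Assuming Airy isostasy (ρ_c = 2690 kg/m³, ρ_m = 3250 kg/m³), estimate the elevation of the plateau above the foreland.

Excess crust Δ = 63.5 km − 31.7 km = 31.8 km, split between elevation h and root r with h + r = Δ.
Airy balance ρ_c h = (ρ_m − ρ_c) r gives r = h ρ_c/(ρ_m − ρ_c), so h (1 + ρ_c/(ρ_m − ρ_c)) = Δ, i.e. h = Δ (ρ_m − ρ_c)/ρ_m.
h = 31.8 km × 560/3250 = 5.48 km.

5.48 km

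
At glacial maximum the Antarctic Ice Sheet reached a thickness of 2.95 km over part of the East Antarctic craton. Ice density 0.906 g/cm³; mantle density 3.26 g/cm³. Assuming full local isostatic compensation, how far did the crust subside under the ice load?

0.82 km

Equating mass per unit area of the two columns: the ice load ρ_ice t is balanced by mantle displaced below, ρ_m s.
s = t ρ_ice / ρ_m = 2.95 km × 0.906/3.26 = 0.82 km.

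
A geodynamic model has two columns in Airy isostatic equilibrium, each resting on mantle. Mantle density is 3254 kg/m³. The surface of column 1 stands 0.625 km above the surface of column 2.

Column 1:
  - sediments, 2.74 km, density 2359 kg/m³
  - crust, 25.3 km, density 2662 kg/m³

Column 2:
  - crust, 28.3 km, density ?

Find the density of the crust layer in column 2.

2710 kg/m³

Take the compensation level at the base of the deeper column (depth z_c below the surface of column 1) and equate Σ ρ_i t_i down to z_c; mantle fills any gap and the z_c terms cancel.
Column 1: 2.74×2359 + 25.3×2662 + (z_c − 28.04)×3254
Column 2: 0.625×0 + 28.3×ρ + (z_c − 0.625 − 28.3)×3254
The z_c×3254 term appears on both sides and cancels. Collect the known terms of each column as K = Σ(ρt)_known − 3254 × (depth of known layers): K_1 = 73812.26 − 3254×28.04 = −17429.9; K_2 = 0 − 3254×(0.625 + 28.3) = −94121.95.
Balance: K_1 = K_2 + 28.3×ρ, so ρ = (K_1 − K_2)/28.3 = 76692.1/28.3 = 2710 kg/m³.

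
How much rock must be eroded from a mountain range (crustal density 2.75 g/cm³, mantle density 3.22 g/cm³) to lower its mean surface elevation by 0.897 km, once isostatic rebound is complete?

6.15 km

Net drop Δ = e − u = e − e ρ_c/ρ_m = e (ρ_m − ρ_c)/ρ_m.
e = Δ ρ_m/(ρ_m − ρ_c) = 0.897 km × 3.22/0.47 = 6.15 km.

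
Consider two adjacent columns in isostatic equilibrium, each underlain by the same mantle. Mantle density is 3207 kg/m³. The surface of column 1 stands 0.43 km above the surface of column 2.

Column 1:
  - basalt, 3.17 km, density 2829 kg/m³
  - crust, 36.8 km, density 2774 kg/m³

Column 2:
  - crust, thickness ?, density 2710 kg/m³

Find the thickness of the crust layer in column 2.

Take the compensation level at the base of the deeper column (depth z_c below the surface of column 1) and equate Σ ρ_i t_i down to z_c; mantle fills any gap and the z_c terms cancel.
Column 1: 3.17×2829 + 36.8×2774 + (z_c − 39.97)×3207
Column 2: 0.43×0 + x×2710 + (z_c − 0.43 − 0 − x)×3207
The z_c×3207 term appears on both sides and cancels. Collect the known terms of each column as K = Σ(ρt)_known − 3207 × (depth of known layers): K_1 = 111051.13 − 3207×39.97 = −17132.66; K_2 = 0 − 3207×(0.43 + 0) = −1379.01.
Balance: K_1 = K_2 − x×(3207 − 2710), so x = (K_2 − K_1)/(3207 − 2710) = 15753.6/497 = 31.7 km.

31.7 km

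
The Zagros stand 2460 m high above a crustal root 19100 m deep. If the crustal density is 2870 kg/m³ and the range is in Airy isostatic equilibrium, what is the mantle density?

3240 kg/m³

Airy balance: ρ_c h = (ρ_m − ρ_c) r → ρ_m = ρ_c (1 + h/r).
ρ_m = 2870 × (1 + 2460 m/19100 m) = 3240 kg/m³.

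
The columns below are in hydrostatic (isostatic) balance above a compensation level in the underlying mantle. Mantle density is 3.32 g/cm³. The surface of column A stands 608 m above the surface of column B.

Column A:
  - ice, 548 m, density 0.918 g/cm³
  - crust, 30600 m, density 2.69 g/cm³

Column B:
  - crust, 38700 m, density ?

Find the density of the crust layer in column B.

Take the compensation level at the base of the deeper column (depth z_c below the surface of column A) and equate Σ ρ_i t_i down to z_c; mantle fills any gap and the z_c terms cancel.
Column A: 548×0.918 + 30600×2.69 + (z_c − 31148)×3.32
Column B: 608×0 + 38700×ρ + (z_c − 608 − 38700)×3.32
The z_c×3.32 term appears on both sides and cancels. Collect the known terms of each column as K = Σ(ρt)_known − 3.32 × (depth of known layers): K_A = 82817.064 − 3.32×31148 = −20594.296; K_B = 0 − 3.32×(608 + 38700) = −130502.56.
Balance: K_A = K_B + 38700×ρ, so ρ = (K_A − K_B)/38700 = 109908/38700 = 2.84 g/cm³.

2.84 g/cm³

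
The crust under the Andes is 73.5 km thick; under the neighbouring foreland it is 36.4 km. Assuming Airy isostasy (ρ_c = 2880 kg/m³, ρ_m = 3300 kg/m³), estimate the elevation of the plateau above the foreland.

Excess crust Δ = 73.5 km − 36.4 km = 37.1 km, split between elevation h and root r with h + r = Δ.
Airy balance ρ_c h = (ρ_m − ρ_c) r gives r = h ρ_c/(ρ_m − ρ_c), so h (1 + ρ_c/(ρ_m − ρ_c)) = Δ, i.e. h = Δ (ρ_m − ρ_c)/ρ_m.
h = 37.1 km × 420/3300 = 4.72 km.

4.72 km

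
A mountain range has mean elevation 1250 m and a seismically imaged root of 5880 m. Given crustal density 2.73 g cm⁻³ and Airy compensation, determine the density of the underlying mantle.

Airy balance: ρ_c h = (ρ_m − ρ_c) r → ρ_m = ρ_c (1 + h/r).
ρ_m = 2.73 × (1 + 1250 m/5880 m) = 3.31 g cm⁻³.

3.31 g cm⁻³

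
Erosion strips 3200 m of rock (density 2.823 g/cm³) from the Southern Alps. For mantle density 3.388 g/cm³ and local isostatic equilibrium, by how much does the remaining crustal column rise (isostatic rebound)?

2670 m

Unloading: uplift u = e ρ_c/ρ_m = 3200 m × 2.823/3.388 = 2670 m.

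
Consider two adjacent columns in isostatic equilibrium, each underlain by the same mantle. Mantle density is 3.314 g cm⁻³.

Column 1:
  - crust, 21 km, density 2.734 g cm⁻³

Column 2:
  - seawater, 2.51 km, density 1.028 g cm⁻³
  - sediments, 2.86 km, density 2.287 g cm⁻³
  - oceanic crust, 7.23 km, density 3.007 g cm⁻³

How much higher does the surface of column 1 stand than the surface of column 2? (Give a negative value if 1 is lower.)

For any compensation level in the mantle, the mantle terms cancel and isostasy reduces to e = (Σt_1 − Σt_2) − (Σ(ρt)_1 − Σ(ρt)_2) / ρ_m.
Σt_1 = 21 km; Σt_2 = 12.6 km; Σ(ρt)_1 = 57.414; Σ(ρt)_2 = 30.86171 (in km·g cm⁻³).
e = (21 − 12.6) − (57.414 − 30.86171) / 3.314 = 0.388 km.

0.388 km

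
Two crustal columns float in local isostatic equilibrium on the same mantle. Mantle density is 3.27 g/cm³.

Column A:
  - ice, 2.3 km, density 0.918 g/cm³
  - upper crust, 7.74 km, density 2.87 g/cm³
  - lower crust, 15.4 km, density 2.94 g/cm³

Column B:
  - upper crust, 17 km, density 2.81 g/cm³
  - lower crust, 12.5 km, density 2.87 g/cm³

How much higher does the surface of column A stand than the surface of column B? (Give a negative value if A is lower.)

For any compensation level in the mantle, the mantle terms cancel and isostasy reduces to e = (Σt_A − Σt_B) − (Σ(ρt)_A − Σ(ρt)_B) / ρ_m.
Σt_A = 25.44 km; Σt_B = 29.5 km; Σ(ρt)_A = 69.6012; Σ(ρt)_B = 83.645 (in km·g/cm³).
e = (25.44 − 29.5) − (69.6012 − 83.645) / 3.27 = 0.235 km.

0.235 km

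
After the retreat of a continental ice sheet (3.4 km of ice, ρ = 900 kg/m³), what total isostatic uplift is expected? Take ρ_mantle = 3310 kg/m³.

Removing the load lets mantle flow back in; uplift u satisfies ρ_ice t = ρ_m u.
u = t ρ_ice/ρ_m = 3.4 km × 900/3310 = 0.924 km.

0.924 km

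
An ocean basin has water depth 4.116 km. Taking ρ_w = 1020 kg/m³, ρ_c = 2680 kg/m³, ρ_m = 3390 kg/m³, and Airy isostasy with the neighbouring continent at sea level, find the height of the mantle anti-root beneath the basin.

9.62 km

In Airy isostatic equilibrium: replacing crust with seawater at the top is compensated by replacing crust with mantle at the base: d (ρ_c − ρ_w) = a (ρ_m − ρ_c).
a = d (ρ_c − ρ_w)/(ρ_m − ρ_c) = 4.116 km × 1660/710 = 9.62 km.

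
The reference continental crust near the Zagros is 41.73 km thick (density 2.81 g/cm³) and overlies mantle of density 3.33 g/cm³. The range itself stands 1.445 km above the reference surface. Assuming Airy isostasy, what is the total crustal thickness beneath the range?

Root depth r = h ρ_c / (ρ_m − ρ_c) = 1.445 km × 2.81 / 0.52 = 7.809 km.
Total thickness = T + h + r = 41.73 km + 1.445 km + 7.809 km = 51 km.

51 km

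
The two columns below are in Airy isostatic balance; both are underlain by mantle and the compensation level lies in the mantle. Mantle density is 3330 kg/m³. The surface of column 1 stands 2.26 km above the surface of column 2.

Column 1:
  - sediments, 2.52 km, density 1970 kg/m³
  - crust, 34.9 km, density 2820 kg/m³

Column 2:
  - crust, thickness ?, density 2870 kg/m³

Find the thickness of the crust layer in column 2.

Take the compensation level at the base of the deeper column (depth z_c below the surface of column 1) and equate Σ ρ_i t_i down to z_c; mantle fills any gap and the z_c terms cancel.
Column 1: 2.52×1970 + 34.9×2820 + (z_c − 37.42)×3330
Column 2: 2.26×0 + x×2870 + (z_c − 2.26 − 0 − x)×3330
The z_c×3330 term appears on both sides and cancels. Collect the known terms of each column as K = Σ(ρt)_known − 3330 × (depth of known layers): K_1 = 103382.4 − 3330×37.42 = −21226.2; K_2 = 0 − 3330×(2.26 + 0) = −7525.8.
Balance: K_1 = K_2 − x×(3330 − 2870), so x = (K_2 − K_1)/(3330 − 2870) = 13700.4/460 = 29.8 km.

29.8 km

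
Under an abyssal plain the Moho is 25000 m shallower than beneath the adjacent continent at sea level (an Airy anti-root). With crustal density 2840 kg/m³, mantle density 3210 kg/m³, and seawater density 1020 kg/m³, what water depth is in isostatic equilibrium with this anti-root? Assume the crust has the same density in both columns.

Replacing a thickness d of crust by seawater at the top must be balanced by replacing crust with mantle at the base: d (ρ_c − ρ_w) = a (ρ_m − ρ_c).
d = a (ρ_m − ρ_c)/(ρ_c − ρ_w) = 25000 m × 370/1820 = 5080 m.

5080 m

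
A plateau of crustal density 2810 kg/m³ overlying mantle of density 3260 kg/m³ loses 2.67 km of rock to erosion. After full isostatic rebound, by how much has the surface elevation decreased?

0.369 km

Rebound u = e ρ_c/ρ_m = 2.67 km × 2810/3260 = 2.301 km.
Net surface drop = e − u = 2.67 km − 2.301 km = e (ρ_m − ρ_c)/ρ_m = 0.369 km.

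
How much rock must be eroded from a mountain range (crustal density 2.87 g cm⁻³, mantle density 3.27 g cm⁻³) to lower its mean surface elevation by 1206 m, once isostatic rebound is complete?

Net drop Δ = e − u = e − e ρ_c/ρ_m = e (ρ_m − ρ_c)/ρ_m.
e = Δ ρ_m/(ρ_m − ρ_c) = 1206 m × 3.27/0.4 = 9860 m.

9860 m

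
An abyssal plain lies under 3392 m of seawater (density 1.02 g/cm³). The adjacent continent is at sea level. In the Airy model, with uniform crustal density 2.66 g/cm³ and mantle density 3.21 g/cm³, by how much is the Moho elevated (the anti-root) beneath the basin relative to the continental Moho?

10100 m

Isostatic balance requires: replacing crust with seawater at the top is compensated by replacing crust with mantle at the base: d (ρ_c − ρ_w) = a (ρ_m − ρ_c).
a = d (ρ_c − ρ_w)/(ρ_m − ρ_c) = 3392 m × 1.64/0.55 = 10100 m.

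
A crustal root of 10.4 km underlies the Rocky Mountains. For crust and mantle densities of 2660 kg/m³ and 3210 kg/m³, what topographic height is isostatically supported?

2.15 km

In Airy isostatic equilibrium: ρ_c h = (ρ_m − ρ_c) r.
h = r (ρ_m − ρ_c) / ρ_c = 10.4 km × (3210 − 2660) / 2660 = 2.15 km.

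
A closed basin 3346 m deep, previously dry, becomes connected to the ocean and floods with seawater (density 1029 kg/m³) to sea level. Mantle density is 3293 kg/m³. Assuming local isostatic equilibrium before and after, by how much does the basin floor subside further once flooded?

After flooding the water column is d + s deep. Its weight must equal the weight of mantle displaced by the extra subsidence s: (d + s) ρ_w = s ρ_m.
s = d ρ_w / (ρ_m − ρ_w) = 3346 m × 1029/(3293 − 1029) = 1520 m.

1520 m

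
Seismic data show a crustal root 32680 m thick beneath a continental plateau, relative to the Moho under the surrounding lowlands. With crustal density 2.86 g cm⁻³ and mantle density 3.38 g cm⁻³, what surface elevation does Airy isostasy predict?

5940 m

Balancing pressure at the compensation depth: ρ_c h = (ρ_m − ρ_c) r.
h = r (ρ_m − ρ_c) / ρ_c = 32680 m × (3.38 − 2.86) / 2.86 = 5940 m.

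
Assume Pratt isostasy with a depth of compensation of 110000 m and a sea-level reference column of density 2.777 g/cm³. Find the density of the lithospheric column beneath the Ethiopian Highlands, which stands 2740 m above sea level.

Pratt balance: ρ_ref D = ρ (D + h).
ρ = ρ_ref D/(D + h) = 2.777 × 110000 m/(110000 m + 2740 m) = 2.71 g/cm³.

2.71 g/cm³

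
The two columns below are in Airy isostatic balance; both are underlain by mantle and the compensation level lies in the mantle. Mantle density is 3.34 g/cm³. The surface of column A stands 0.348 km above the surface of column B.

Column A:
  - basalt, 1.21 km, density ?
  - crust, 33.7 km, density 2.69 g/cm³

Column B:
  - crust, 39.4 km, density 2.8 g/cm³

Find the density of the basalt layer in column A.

2.9 g/cm³

Take the compensation level at the base of the deeper column (depth z_c below the surface of column A) and equate Σ ρ_i t_i down to z_c; mantle fills any gap and the z_c terms cancel.
Column A: 1.21×ρ + 33.7×2.69 + (z_c − 34.91)×3.34
Column B: 0.348×0 + 39.4×2.8 + (z_c − 0.348 − 39.4)×3.34
The z_c×3.34 term appears on both sides and cancels. Collect the known terms of each column as K = Σ(ρt)_known − 3.34 × (depth of known layers): K_A = 90.653 − 3.34×34.91 = −25.9464; K_B = 110.32 − 3.34×(0.348 + 39.4) = −22.43832.
Balance: K_A + 1.21×ρ = K_B, so ρ = (K_B − K_A)/1.21 = 3.50808/1.21 = 2.9 g/cm³.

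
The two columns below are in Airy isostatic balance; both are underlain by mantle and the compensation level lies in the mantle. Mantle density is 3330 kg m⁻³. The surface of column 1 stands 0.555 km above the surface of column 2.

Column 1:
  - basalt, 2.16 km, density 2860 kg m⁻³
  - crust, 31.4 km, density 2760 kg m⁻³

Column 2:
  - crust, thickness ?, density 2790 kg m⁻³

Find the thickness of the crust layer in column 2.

31.6 km

Take the compensation level at the base of the deeper column (depth z_c below the surface of column 1) and equate Σ ρ_i t_i down to z_c; mantle fills any gap and the z_c terms cancel.
Column 1: 2.16×2860 + 31.4×2760 + (z_c − 33.56)×3330
Column 2: 0.555×0 + x×2790 + (z_c − 0.555 − 0 − x)×3330
The z_c×3330 term appears on both sides and cancels. Collect the known terms of each column as K = Σ(ρt)_known − 3330 × (depth of known layers): K_1 = 92841.6 − 3330×33.56 = −18913.2; K_2 = 0 − 3330×(0.555 + 0) = −1848.15.
Balance: K_1 = K_2 − x×(3330 − 2790), so x = (K_2 − K_1)/(3330 − 2790) = 17065/540 = 31.6 km.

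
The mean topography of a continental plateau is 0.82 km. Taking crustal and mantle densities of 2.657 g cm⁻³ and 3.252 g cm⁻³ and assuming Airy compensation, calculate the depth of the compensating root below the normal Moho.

Balancing pressure at the compensation depth: the weight of the topography is balanced by the buoyancy of the root, ρ_c h = (ρ_m − ρ_c) r.
r = h · ρ_c / (ρ_m − ρ_c) = 0.82 km × 2.657 / (3.252 − 2.657) = 3.66 km.

3.66 km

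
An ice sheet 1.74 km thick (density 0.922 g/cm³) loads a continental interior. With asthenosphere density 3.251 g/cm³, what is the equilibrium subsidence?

0.493 km

By Archimedes' principle applied to the lithosphere: the ice load ρ_ice t is balanced by mantle displaced below, ρ_m s.
s = t ρ_ice / ρ_m = 1.74 km × 0.922/3.251 = 0.493 km.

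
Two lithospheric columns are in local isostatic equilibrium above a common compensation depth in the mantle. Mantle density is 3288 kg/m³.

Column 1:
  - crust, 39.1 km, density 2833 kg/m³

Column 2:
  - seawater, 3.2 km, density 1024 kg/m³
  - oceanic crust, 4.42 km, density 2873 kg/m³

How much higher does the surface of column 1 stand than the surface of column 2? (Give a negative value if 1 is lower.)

For any compensation level in the mantle, the mantle terms cancel and isostasy reduces to e = (Σt_1 − Σt_2) − (Σ(ρt)_1 − Σ(ρt)_2) / ρ_m.
Σt_1 = 39.1 km; Σt_2 = 7.62 km; Σ(ρt)_1 = 110770.3; Σ(ρt)_2 = 15975.46 (in km·kg/m³).
e = (39.1 − 7.62) − (110770.3 − 15975.46) / 3288 = 2.65 km.

2.65 km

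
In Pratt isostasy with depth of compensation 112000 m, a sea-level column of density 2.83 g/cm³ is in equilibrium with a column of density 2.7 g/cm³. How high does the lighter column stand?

5390 m

ρ_ref D = ρ (D + h) → h = D (ρ_ref − ρ)/ρ.
h = 112000 m × (2.83 − 2.7)/2.7 = 5390 m.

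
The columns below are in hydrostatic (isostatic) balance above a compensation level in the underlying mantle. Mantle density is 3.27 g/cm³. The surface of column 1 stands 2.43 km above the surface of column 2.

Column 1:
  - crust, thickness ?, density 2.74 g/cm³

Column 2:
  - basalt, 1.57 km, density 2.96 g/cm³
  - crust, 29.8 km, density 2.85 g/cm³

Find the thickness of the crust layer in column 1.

Take the compensation level at the base of the deeper column (depth z_c below the surface of column 1) and equate Σ ρ_i t_i down to z_c; mantle fills any gap and the z_c terms cancel.
Column 1: x×2.74 + (z_c − 0 − x)×3.27
Column 2: 2.43×0 + 1.57×2.96 + 29.8×2.85 + (z_c − 2.43 − 31.37)×3.27
The z_c×3.27 term appears on both sides and cancels. Collect the known terms of each column as K = Σ(ρt)_known − 3.27 × (depth of known layers): K_1 = 0 − 3.27×0 = 0; K_2 = 89.5772 − 3.27×(2.43 + 31.37) = −20.9488.
Balance: K_1 − x×(3.27 − 2.74) = K_2, so x = (K_1 − K_2)/(3.27 − 2.74) = 20.9488/0.53 = 39.5 km.

39.5 km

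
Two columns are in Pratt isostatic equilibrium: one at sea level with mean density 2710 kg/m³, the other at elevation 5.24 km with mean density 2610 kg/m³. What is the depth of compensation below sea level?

ρ_ref D = ρ (D + h) → D (ρ_ref − ρ) = ρ h.
D = ρ h/(ρ_ref − ρ) = 2610 × 5.24 km/(2710 − 2610) = 137 km.

137 km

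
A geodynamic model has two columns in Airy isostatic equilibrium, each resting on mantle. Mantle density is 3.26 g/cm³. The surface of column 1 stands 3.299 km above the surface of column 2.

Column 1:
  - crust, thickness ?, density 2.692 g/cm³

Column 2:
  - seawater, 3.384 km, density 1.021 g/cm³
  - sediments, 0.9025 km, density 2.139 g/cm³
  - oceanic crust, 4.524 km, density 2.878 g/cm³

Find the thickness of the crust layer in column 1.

37.1 km

Take the compensation level at the base of the deeper column (depth z_c below the surface of column 1) and equate Σ ρ_i t_i down to z_c; mantle fills any gap and the z_c terms cancel.
Column 1: x×2.692 + (z_c − 0 − x)×3.26
Column 2: 3.299×0 + 3.384×1.021 + 0.9025×2.139 + 4.524×2.878 + (z_c − 3.299 − 8.8105)×3.26
The z_c×3.26 term appears on both sides and cancels. Collect the known terms of each column as K = Σ(ρt)_known − 3.26 × (depth of known layers): K_1 = 0 − 3.26×0 = 0; K_2 = 18.4055835 − 3.26×(3.299 + 8.8105) = −21.0713865.
Balance: K_1 − x×(3.26 − 2.692) = K_2, so x = (K_1 − K_2)/(3.26 − 2.692) = 21.0714/0.568 = 37.1 km.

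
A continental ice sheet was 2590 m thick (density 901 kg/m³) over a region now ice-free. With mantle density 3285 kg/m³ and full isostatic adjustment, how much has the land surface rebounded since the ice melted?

Removing the load lets mantle flow back in; uplift u satisfies ρ_ice t = ρ_m u.
u = t ρ_ice/ρ_m = 2590 m × 901/3285 = 710 m.

710 m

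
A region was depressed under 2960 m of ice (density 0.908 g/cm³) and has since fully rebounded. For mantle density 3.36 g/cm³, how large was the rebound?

800 m

Removing the load lets mantle flow back in; uplift u satisfies ρ_ice t = ρ_m u.
u = t ρ_ice/ρ_m = 2960 m × 0.908/3.36 = 800 m.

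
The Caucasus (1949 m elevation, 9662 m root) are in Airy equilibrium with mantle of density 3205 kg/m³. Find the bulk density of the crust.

ρ_c h = (ρ_m − ρ_c) r → ρ_c (h + r) = ρ_m r → ρ_c = ρ_m r / (h + r).
ρ_c = 3205 × 9662 m / (1949 m + 9662 m) = 2670 kg/m³.

2670 kg/m³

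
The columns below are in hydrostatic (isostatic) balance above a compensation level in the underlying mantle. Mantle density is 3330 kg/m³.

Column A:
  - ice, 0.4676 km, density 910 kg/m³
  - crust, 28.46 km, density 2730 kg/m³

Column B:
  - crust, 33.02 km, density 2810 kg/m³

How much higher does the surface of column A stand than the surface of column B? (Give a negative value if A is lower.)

0.311 km

For any compensation level in the mantle, the mantle terms cancel and isostasy reduces to e = (Σt_A − Σt_B) − (Σ(ρt)_A − Σ(ρt)_B) / ρ_m.
Σt_A = 28.9276 km; Σt_B = 33.02 km; Σ(ρt)_A = 78121.316; Σ(ρt)_B = 92786.2 (in km·kg/m³).
e = (28.9276 − 33.02) − (78121.316 − 92786.2) / 3330 = 0.311 km.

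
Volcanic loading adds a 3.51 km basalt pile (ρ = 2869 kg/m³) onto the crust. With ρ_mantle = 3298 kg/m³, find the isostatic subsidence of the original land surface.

3.05 km

Subaerial loading: s = t ρ_load / ρ_m.
s = 3.51 km × 2869/3298 = 3.05 km.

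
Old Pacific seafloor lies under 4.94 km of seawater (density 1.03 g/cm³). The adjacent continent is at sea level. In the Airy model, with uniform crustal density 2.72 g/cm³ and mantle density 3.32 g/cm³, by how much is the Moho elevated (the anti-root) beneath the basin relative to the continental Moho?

13.9 km

In Airy isostatic equilibrium: replacing crust with seawater at the top is compensated by replacing crust with mantle at the base: d (ρ_c − ρ_w) = a (ρ_m − ρ_c).
a = d (ρ_c − ρ_w)/(ρ_m − ρ_c) = 4.94 km × 1.69/0.6 = 13.9 km.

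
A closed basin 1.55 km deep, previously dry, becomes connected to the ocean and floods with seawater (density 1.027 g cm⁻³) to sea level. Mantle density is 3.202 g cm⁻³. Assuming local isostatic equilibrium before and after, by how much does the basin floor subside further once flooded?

After flooding the water column is d + s deep. Its weight must equal the weight of mantle displaced by the extra subsidence s: (d + s) ρ_w = s ρ_m.
s = d ρ_w / (ρ_m − ρ_w) = 1.55 km × 1.027/(3.202 − 1.027) = 0.732 km.

0.732 km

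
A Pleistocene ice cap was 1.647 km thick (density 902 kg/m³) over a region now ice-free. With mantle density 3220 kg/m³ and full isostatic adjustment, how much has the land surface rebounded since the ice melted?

0.461 km

Removing the load lets mantle flow back in; uplift u satisfies ρ_ice t = ρ_m u.
u = t ρ_ice/ρ_m = 1.647 km × 902/3220 = 0.461 km.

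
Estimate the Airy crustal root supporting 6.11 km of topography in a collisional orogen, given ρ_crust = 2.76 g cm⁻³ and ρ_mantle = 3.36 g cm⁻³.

28.1 km

Balancing pressure at the compensation depth: the weight of the topography is balanced by the buoyancy of the root, ρ_c h = (ρ_m − ρ_c) r.
r = h · ρ_c / (ρ_m − ρ_c) = 6.11 km × 2.76 / (3.36 − 2.76) = 28.1 km.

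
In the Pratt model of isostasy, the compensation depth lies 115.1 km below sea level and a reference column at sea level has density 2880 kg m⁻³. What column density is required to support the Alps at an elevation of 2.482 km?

Pratt balance: ρ_ref D = ρ (D + h).
ρ = ρ_ref D/(D + h) = 2880 × 115.1 km/(115.1 km + 2.482 km) = 2820 kg m⁻³.

2820 kg m⁻³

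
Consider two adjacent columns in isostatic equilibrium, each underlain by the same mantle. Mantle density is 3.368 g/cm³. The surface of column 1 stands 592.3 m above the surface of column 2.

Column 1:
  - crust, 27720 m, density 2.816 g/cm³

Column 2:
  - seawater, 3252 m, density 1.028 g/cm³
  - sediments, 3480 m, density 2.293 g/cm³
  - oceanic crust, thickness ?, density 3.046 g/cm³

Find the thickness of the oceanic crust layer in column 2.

6070 m

Take the compensation level at the base of the deeper column (depth z_c below the surface of column 1) and equate Σ ρ_i t_i down to z_c; mantle fills any gap and the z_c terms cancel.
Column 1: 27720×2.816 + (z_c − 27720)×3.368
Column 2: 592.3×0 + 3252×1.028 + 3480×2.293 + x×3.046 + (z_c − 592.3 − 6732 − x)×3.368
The z_c×3.368 term appears on both sides and cancels. Collect the known terms of each column as K = Σ(ρt)_known − 3.368 × (depth of known layers): K_1 = 78059.52 − 3.368×27720 = −15301.44; K_2 = 11322.696 − 3.368×(592.3 + 6732) = −13345.5464.
Balance: K_1 = K_2 − x×(3.368 − 3.046), so x = (K_2 − K_1)/(3.368 − 3.046) = 1955.89/0.322 = 6070 m.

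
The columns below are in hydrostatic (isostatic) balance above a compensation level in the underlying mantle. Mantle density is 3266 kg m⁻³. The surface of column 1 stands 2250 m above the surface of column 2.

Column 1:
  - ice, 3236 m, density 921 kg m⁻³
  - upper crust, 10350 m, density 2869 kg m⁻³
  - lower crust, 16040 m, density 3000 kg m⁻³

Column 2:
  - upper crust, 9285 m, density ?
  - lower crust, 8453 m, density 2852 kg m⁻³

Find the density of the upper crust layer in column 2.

2720 kg m⁻³

Take the compensation level at the base of the deeper column (depth z_c below the surface of column 1) and equate Σ ρ_i t_i down to z_c; mantle fills any gap and the z_c terms cancel.
Column 1: 3236×921 + 10350×2869 + 16040×3000 + (z_c − 29626)×3266
Column 2: 2250×0 + 9285×ρ + 8453×2852 + (z_c − 2250 − 17738)×3266
The z_c×3266 term appears on both sides and cancels. Collect the known terms of each column as K = Σ(ρt)_known − 3266 × (depth of known layers): K_1 = 80794506 − 3266×29626 = −15964010; K_2 = 24107956 − 3266×(2250 + 17738) = −41172852.
Balance: K_1 = K_2 + 9285×ρ, so ρ = (K_1 − K_2)/9285 = 25208800/9285 = 2720 kg m⁻³.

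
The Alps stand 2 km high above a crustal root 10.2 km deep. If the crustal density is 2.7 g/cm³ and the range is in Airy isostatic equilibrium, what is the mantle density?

3.23 g/cm³

Airy balance: ρ_c h = (ρ_m − ρ_c) r → ρ_m = ρ_c (1 + h/r).
ρ_m = 2.7 × (1 + 2 km/10.2 km) = 3.23 g/cm³.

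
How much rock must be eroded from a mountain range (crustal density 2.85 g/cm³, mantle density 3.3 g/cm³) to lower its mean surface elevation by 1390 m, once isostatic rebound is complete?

Net drop Δ = e − u = e − e ρ_c/ρ_m = e (ρ_m − ρ_c)/ρ_m.
e = Δ ρ_m/(ρ_m − ρ_c) = 1390 m × 3.3/0.45 = 10200 m.

10200 m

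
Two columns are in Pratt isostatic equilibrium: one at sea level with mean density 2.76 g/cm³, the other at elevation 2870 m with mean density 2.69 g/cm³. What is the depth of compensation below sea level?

ρ_ref D = ρ (D + h) → D (ρ_ref − ρ) = ρ h.
D = ρ h/(ρ_ref − ρ) = 2.69 × 2870 m/(2.76 − 2.69) = 110000 m.

110000 m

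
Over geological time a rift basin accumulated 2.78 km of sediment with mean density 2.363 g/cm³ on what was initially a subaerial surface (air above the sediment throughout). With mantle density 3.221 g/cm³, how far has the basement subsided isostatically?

Subaerial load: s = t ρ_sed / ρ_m = 2.78 km × 2.363/3.221 = 2.04 km.

2.04 km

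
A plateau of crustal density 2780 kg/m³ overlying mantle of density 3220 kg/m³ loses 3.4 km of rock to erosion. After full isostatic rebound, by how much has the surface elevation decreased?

Rebound u = e ρ_c/ρ_m = 3.4 km × 2780/3220 = 2.935 km.
Net surface drop = e − u = 3.4 km − 2.935 km = e (ρ_m − ρ_c)/ρ_m = 0.465 km.

0.465 km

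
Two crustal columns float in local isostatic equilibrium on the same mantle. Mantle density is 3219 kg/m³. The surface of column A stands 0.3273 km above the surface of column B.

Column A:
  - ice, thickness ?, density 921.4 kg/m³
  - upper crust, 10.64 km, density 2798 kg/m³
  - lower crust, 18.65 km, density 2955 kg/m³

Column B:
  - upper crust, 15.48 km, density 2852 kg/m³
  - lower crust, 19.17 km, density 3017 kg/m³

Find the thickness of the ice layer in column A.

0.524 km

Take the compensation level at the base of the deeper column (depth z_c below the surface of column A) and equate Σ ρ_i t_i down to z_c; mantle fills any gap and the z_c terms cancel.
Column A: x×921.4 + 10.64×2798 + 18.65×2955 + (z_c − 29.29 − x)×3219
Column B: 0.3273×0 + 15.48×2852 + 19.17×3017 + (z_c − 0.3273 − 34.65)×3219
The z_c×3219 term appears on both sides and cancels. Collect the known terms of each column as K = Σ(ρt)_known − 3219 × (depth of known layers): K_A = 84881.47 − 3219×29.29 = −9403.04; K_B = 101984.85 − 3219×(0.3273 + 34.65) = −10607.0787.
Balance: K_A − x×(3219 − 921.4) = K_B, so x = (K_A − K_B)/(3219 − 921.4) = 1204.04/2297.6 = 0.524 km.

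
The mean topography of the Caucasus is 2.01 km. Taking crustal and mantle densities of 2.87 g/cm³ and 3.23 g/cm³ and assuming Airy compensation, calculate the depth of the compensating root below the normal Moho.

16 km

Isostatic balance requires: the weight of the topography is balanced by the buoyancy of the root, ρ_c h = (ρ_m − ρ_c) r.
r = h · ρ_c / (ρ_m − ρ_c) = 2.01 km × 2.87 / (3.23 − 2.87) = 16 km.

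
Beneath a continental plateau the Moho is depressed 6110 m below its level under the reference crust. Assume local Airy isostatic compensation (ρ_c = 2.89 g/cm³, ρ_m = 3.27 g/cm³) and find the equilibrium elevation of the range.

Balancing pressure at the compensation depth: ρ_c h = (ρ_m − ρ_c) r.
h = r (ρ_m − ρ_c) / ρ_c = 6110 m × (3.27 − 2.89) / 2.89 = 803 m.

803 m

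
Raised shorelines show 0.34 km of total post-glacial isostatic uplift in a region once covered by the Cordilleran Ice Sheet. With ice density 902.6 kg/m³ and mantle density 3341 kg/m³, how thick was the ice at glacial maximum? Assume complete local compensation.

1.26 km

u = t ρ_ice/ρ_m → t = u ρ_m/ρ_ice = 0.34 km × 3341/902.6 = 1.26 km.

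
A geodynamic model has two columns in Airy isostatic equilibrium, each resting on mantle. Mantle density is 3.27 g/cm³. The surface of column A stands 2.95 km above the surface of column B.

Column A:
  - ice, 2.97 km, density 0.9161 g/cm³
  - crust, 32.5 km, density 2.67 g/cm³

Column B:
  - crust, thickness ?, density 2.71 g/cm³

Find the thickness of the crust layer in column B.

Take the compensation level at the base of the deeper column (depth z_c below the surface of column A) and equate Σ ρ_i t_i down to z_c; mantle fills any gap and the z_c terms cancel.
Column A: 2.97×0.9161 + 32.5×2.67 + (z_c − 35.47)×3.27
Column B: 2.95×0 + x×2.71 + (z_c − 2.95 − 0 − x)×3.27
The z_c×3.27 term appears on both sides and cancels. Collect the known terms of each column as K = Σ(ρt)_known − 3.27 × (depth of known layers): K_A = 89.495817 − 3.27×35.47 = −26.491083; K_B = 0 − 3.27×(2.95 + 0) = −9.6465.
Balance: K_A = K_B − x×(3.27 − 2.71), so x = (K_B − K_A)/(3.27 − 2.71) = 16.8446/0.56 = 30.1 km.

30.1 km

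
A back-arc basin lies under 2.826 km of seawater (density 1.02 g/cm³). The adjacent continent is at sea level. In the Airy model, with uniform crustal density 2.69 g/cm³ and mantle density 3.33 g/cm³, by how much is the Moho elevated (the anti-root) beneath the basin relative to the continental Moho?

7.37 km

Balancing pressure at the compensation depth: replacing crust with seawater at the top is compensated by replacing crust with mantle at the base: d (ρ_c − ρ_w) = a (ρ_m − ρ_c).
a = d (ρ_c − ρ_w)/(ρ_m − ρ_c) = 2.826 km × 1.67/0.64 = 7.37 km.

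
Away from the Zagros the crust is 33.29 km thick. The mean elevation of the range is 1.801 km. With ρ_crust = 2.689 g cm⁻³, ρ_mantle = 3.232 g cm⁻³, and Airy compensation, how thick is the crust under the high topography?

Root depth r = h ρ_c / (ρ_m − ρ_c) = 1.801 km × 2.689 / 0.543 = 8.919 km.
Total thickness = T + h + r = 33.29 km + 1.801 km + 8.919 km = 44 km.

44 km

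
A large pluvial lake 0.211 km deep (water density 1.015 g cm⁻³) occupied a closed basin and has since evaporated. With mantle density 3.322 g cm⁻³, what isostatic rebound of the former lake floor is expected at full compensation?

u = d ρ_w/ρ_m = 0.211 km × 1.015/3.322 = 0.0645 km.

0.0645 km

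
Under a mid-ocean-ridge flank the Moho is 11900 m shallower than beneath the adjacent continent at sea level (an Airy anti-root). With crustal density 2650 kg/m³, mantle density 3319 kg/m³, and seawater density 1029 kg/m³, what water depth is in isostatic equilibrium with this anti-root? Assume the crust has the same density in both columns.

Replacing a thickness d of crust by seawater at the top must be balanced by replacing crust with mantle at the base: d (ρ_c − ρ_w) = a (ρ_m − ρ_c).
d = a (ρ_m − ρ_c)/(ρ_c − ρ_w) = 11900 m × 669/1621 = 4910 m.

4910 m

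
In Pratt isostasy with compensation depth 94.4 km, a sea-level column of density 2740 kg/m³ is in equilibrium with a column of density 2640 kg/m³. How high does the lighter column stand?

ρ_ref D = ρ (D + h) → h = D (ρ_ref − ρ)/ρ.
h = 94.4 km × (2740 − 2640)/2640 = 3.58 km.

3.58 km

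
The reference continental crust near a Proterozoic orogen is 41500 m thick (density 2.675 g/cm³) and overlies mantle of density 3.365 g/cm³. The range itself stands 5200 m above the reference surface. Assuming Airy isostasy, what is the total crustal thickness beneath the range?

66900 m

Root depth r = h ρ_c / (ρ_m − ρ_c) = 5200 m × 2.675 / 0.69 = 20160 m.
Total thickness = T + h + r = 41500 m + 5200 m + 20160 m = 66900 m.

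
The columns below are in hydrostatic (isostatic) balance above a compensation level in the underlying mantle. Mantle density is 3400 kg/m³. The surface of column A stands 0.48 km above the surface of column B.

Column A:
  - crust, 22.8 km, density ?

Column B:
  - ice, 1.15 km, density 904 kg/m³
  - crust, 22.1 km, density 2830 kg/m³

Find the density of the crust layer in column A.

2650 kg/m³

Take the compensation level at the base of the deeper column (depth z_c below the surface of column A) and equate Σ ρ_i t_i down to z_c; mantle fills any gap and the z_c terms cancel.
Column A: 22.8×ρ + (z_c − 22.8)×3400
Column B: 0.48×0 + 1.15×904 + 22.1×2830 + (z_c − 0.48 − 23.25)×3400
The z_c×3400 term appears on both sides and cancels. Collect the known terms of each column as K = Σ(ρt)_known − 3400 × (depth of known layers): K_A = 0 − 3400×22.8 = −77520; K_B = 63582.6 − 3400×(0.48 + 23.25) = −17099.4.
Balance: K_A + 22.8×ρ = K_B, so ρ = (K_B − K_A)/22.8 = 60420.6/22.8 = 2650 kg/m³.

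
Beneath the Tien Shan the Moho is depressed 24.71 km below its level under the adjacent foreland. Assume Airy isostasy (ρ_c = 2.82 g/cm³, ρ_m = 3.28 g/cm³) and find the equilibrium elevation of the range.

4.03 km

Balancing pressure at the compensation depth: ρ_c h = (ρ_m − ρ_c) r.
h = r (ρ_m − ρ_c) / ρ_c = 24.71 km × (3.28 − 2.82) / 2.82 = 4.03 km.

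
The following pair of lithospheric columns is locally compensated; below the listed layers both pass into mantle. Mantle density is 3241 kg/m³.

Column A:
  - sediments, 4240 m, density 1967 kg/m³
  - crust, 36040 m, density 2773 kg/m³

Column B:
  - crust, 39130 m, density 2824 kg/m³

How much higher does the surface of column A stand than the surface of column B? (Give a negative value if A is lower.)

1840 m

For any compensation level in the mantle, the mantle terms cancel and isostasy reduces to e = (Σt_A − Σt_B) − (Σ(ρt)_A − Σ(ρt)_B) / ρ_m.
Σt_A = 40280 m; Σt_B = 39130 m; Σ(ρt)_A = 108279000; Σ(ρt)_B = 110503120 (in m·kg/m³).
e = (40280 − 39130) − (108279000 − 110503120) / 3241 = 1840 m.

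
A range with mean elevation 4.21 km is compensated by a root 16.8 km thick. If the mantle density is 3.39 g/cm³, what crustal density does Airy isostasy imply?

ρ_c h = (ρ_m − ρ_c) r → ρ_c (h + r) = ρ_m r → ρ_c = ρ_m r / (h + r).
ρ_c = 3.39 × 16.8 km / (4.21 km + 16.8 km) = 2.71 g/cm³.

2.71 g/cm³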